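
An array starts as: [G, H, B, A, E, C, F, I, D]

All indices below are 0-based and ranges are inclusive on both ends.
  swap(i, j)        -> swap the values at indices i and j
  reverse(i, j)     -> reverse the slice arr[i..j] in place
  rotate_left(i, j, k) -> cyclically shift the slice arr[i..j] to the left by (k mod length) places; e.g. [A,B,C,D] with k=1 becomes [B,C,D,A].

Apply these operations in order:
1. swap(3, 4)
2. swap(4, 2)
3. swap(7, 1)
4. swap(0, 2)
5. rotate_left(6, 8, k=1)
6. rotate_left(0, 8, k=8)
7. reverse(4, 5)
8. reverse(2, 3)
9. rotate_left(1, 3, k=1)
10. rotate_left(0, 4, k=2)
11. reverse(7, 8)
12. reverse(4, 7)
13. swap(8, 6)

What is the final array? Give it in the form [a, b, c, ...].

Answer: [I, A, B, F, D, C, H, G, E]

Derivation:
After 1 (swap(3, 4)): [G, H, B, E, A, C, F, I, D]
After 2 (swap(4, 2)): [G, H, A, E, B, C, F, I, D]
After 3 (swap(7, 1)): [G, I, A, E, B, C, F, H, D]
After 4 (swap(0, 2)): [A, I, G, E, B, C, F, H, D]
After 5 (rotate_left(6, 8, k=1)): [A, I, G, E, B, C, H, D, F]
After 6 (rotate_left(0, 8, k=8)): [F, A, I, G, E, B, C, H, D]
After 7 (reverse(4, 5)): [F, A, I, G, B, E, C, H, D]
After 8 (reverse(2, 3)): [F, A, G, I, B, E, C, H, D]
After 9 (rotate_left(1, 3, k=1)): [F, G, I, A, B, E, C, H, D]
After 10 (rotate_left(0, 4, k=2)): [I, A, B, F, G, E, C, H, D]
After 11 (reverse(7, 8)): [I, A, B, F, G, E, C, D, H]
After 12 (reverse(4, 7)): [I, A, B, F, D, C, E, G, H]
After 13 (swap(8, 6)): [I, A, B, F, D, C, H, G, E]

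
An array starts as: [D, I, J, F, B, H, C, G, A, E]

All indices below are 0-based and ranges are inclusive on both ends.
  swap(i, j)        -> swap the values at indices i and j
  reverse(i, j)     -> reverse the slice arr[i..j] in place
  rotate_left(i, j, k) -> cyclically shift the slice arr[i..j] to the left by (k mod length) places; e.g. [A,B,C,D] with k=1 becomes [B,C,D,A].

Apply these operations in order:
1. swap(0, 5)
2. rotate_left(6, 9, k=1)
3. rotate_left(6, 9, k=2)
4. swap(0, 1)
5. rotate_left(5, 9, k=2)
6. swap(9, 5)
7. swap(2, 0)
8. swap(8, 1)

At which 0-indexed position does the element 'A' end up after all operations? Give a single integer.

After 1 (swap(0, 5)): [H, I, J, F, B, D, C, G, A, E]
After 2 (rotate_left(6, 9, k=1)): [H, I, J, F, B, D, G, A, E, C]
After 3 (rotate_left(6, 9, k=2)): [H, I, J, F, B, D, E, C, G, A]
After 4 (swap(0, 1)): [I, H, J, F, B, D, E, C, G, A]
After 5 (rotate_left(5, 9, k=2)): [I, H, J, F, B, C, G, A, D, E]
After 6 (swap(9, 5)): [I, H, J, F, B, E, G, A, D, C]
After 7 (swap(2, 0)): [J, H, I, F, B, E, G, A, D, C]
After 8 (swap(8, 1)): [J, D, I, F, B, E, G, A, H, C]

Answer: 7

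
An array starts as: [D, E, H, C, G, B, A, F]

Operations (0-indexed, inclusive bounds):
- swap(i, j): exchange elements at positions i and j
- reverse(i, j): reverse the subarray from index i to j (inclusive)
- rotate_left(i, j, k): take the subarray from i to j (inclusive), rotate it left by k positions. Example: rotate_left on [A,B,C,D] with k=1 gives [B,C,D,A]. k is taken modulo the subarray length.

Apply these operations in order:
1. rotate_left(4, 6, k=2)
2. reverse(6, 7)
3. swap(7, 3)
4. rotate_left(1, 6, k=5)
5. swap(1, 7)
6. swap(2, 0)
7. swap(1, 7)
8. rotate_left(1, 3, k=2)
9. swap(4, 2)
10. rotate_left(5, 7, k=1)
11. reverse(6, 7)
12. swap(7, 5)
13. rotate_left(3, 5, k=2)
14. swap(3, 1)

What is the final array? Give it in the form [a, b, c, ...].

After 1 (rotate_left(4, 6, k=2)): [D, E, H, C, A, G, B, F]
After 2 (reverse(6, 7)): [D, E, H, C, A, G, F, B]
After 3 (swap(7, 3)): [D, E, H, B, A, G, F, C]
After 4 (rotate_left(1, 6, k=5)): [D, F, E, H, B, A, G, C]
After 5 (swap(1, 7)): [D, C, E, H, B, A, G, F]
After 6 (swap(2, 0)): [E, C, D, H, B, A, G, F]
After 7 (swap(1, 7)): [E, F, D, H, B, A, G, C]
After 8 (rotate_left(1, 3, k=2)): [E, H, F, D, B, A, G, C]
After 9 (swap(4, 2)): [E, H, B, D, F, A, G, C]
After 10 (rotate_left(5, 7, k=1)): [E, H, B, D, F, G, C, A]
After 11 (reverse(6, 7)): [E, H, B, D, F, G, A, C]
After 12 (swap(7, 5)): [E, H, B, D, F, C, A, G]
After 13 (rotate_left(3, 5, k=2)): [E, H, B, C, D, F, A, G]
After 14 (swap(3, 1)): [E, C, B, H, D, F, A, G]

Answer: [E, C, B, H, D, F, A, G]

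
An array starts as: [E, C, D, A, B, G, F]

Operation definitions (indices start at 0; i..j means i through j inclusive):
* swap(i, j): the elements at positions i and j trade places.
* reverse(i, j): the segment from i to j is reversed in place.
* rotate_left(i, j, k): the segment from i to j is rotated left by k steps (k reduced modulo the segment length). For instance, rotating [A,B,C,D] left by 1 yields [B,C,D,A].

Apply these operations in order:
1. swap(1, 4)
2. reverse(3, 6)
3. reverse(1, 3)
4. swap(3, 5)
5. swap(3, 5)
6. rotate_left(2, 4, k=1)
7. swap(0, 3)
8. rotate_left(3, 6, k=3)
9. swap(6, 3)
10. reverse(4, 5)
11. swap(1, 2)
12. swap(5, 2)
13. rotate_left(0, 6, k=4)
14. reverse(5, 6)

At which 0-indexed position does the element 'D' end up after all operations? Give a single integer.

After 1 (swap(1, 4)): [E, B, D, A, C, G, F]
After 2 (reverse(3, 6)): [E, B, D, F, G, C, A]
After 3 (reverse(1, 3)): [E, F, D, B, G, C, A]
After 4 (swap(3, 5)): [E, F, D, C, G, B, A]
After 5 (swap(3, 5)): [E, F, D, B, G, C, A]
After 6 (rotate_left(2, 4, k=1)): [E, F, B, G, D, C, A]
After 7 (swap(0, 3)): [G, F, B, E, D, C, A]
After 8 (rotate_left(3, 6, k=3)): [G, F, B, A, E, D, C]
After 9 (swap(6, 3)): [G, F, B, C, E, D, A]
After 10 (reverse(4, 5)): [G, F, B, C, D, E, A]
After 11 (swap(1, 2)): [G, B, F, C, D, E, A]
After 12 (swap(5, 2)): [G, B, E, C, D, F, A]
After 13 (rotate_left(0, 6, k=4)): [D, F, A, G, B, E, C]
After 14 (reverse(5, 6)): [D, F, A, G, B, C, E]

Answer: 0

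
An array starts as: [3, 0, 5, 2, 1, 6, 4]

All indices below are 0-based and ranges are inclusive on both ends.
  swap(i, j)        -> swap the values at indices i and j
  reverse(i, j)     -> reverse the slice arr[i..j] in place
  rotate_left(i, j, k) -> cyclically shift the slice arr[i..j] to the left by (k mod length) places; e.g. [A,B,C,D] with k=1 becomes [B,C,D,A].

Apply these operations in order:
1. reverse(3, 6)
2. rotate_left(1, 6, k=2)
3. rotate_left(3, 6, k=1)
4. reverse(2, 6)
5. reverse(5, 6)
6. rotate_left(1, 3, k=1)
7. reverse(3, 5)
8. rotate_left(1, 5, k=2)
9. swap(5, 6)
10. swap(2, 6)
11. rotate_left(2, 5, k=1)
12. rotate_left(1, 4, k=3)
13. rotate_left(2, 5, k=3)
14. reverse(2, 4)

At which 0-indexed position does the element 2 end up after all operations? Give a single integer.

Answer: 1

Derivation:
After 1 (reverse(3, 6)): [3, 0, 5, 4, 6, 1, 2]
After 2 (rotate_left(1, 6, k=2)): [3, 4, 6, 1, 2, 0, 5]
After 3 (rotate_left(3, 6, k=1)): [3, 4, 6, 2, 0, 5, 1]
After 4 (reverse(2, 6)): [3, 4, 1, 5, 0, 2, 6]
After 5 (reverse(5, 6)): [3, 4, 1, 5, 0, 6, 2]
After 6 (rotate_left(1, 3, k=1)): [3, 1, 5, 4, 0, 6, 2]
After 7 (reverse(3, 5)): [3, 1, 5, 6, 0, 4, 2]
After 8 (rotate_left(1, 5, k=2)): [3, 6, 0, 4, 1, 5, 2]
After 9 (swap(5, 6)): [3, 6, 0, 4, 1, 2, 5]
After 10 (swap(2, 6)): [3, 6, 5, 4, 1, 2, 0]
After 11 (rotate_left(2, 5, k=1)): [3, 6, 4, 1, 2, 5, 0]
After 12 (rotate_left(1, 4, k=3)): [3, 2, 6, 4, 1, 5, 0]
After 13 (rotate_left(2, 5, k=3)): [3, 2, 5, 6, 4, 1, 0]
After 14 (reverse(2, 4)): [3, 2, 4, 6, 5, 1, 0]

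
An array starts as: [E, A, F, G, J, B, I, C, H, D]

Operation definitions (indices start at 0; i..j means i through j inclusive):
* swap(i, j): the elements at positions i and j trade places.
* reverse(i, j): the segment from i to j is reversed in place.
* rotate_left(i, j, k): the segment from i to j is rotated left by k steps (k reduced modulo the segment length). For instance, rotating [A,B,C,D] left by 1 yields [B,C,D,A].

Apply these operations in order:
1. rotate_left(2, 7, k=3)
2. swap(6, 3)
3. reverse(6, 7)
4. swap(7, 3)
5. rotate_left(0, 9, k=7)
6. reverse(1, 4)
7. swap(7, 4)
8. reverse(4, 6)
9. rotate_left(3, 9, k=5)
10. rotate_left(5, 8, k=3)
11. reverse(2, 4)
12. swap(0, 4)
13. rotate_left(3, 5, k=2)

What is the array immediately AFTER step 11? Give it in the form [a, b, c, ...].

After 1 (rotate_left(2, 7, k=3)): [E, A, B, I, C, F, G, J, H, D]
After 2 (swap(6, 3)): [E, A, B, G, C, F, I, J, H, D]
After 3 (reverse(6, 7)): [E, A, B, G, C, F, J, I, H, D]
After 4 (swap(7, 3)): [E, A, B, I, C, F, J, G, H, D]
After 5 (rotate_left(0, 9, k=7)): [G, H, D, E, A, B, I, C, F, J]
After 6 (reverse(1, 4)): [G, A, E, D, H, B, I, C, F, J]
After 7 (swap(7, 4)): [G, A, E, D, C, B, I, H, F, J]
After 8 (reverse(4, 6)): [G, A, E, D, I, B, C, H, F, J]
After 9 (rotate_left(3, 9, k=5)): [G, A, E, F, J, D, I, B, C, H]
After 10 (rotate_left(5, 8, k=3)): [G, A, E, F, J, C, D, I, B, H]
After 11 (reverse(2, 4)): [G, A, J, F, E, C, D, I, B, H]

Answer: [G, A, J, F, E, C, D, I, B, H]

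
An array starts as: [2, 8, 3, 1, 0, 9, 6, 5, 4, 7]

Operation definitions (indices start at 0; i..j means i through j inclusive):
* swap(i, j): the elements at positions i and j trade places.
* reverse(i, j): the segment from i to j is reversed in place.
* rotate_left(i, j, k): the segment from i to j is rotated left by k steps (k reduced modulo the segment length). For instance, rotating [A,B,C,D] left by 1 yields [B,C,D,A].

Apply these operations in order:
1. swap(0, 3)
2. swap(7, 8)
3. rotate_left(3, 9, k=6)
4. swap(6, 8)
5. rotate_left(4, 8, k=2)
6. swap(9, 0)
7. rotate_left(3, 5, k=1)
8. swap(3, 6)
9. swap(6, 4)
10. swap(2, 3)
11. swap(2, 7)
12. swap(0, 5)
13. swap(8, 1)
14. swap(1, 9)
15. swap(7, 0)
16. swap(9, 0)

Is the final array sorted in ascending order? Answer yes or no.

After 1 (swap(0, 3)): [1, 8, 3, 2, 0, 9, 6, 5, 4, 7]
After 2 (swap(7, 8)): [1, 8, 3, 2, 0, 9, 6, 4, 5, 7]
After 3 (rotate_left(3, 9, k=6)): [1, 8, 3, 7, 2, 0, 9, 6, 4, 5]
After 4 (swap(6, 8)): [1, 8, 3, 7, 2, 0, 4, 6, 9, 5]
After 5 (rotate_left(4, 8, k=2)): [1, 8, 3, 7, 4, 6, 9, 2, 0, 5]
After 6 (swap(9, 0)): [5, 8, 3, 7, 4, 6, 9, 2, 0, 1]
After 7 (rotate_left(3, 5, k=1)): [5, 8, 3, 4, 6, 7, 9, 2, 0, 1]
After 8 (swap(3, 6)): [5, 8, 3, 9, 6, 7, 4, 2, 0, 1]
After 9 (swap(6, 4)): [5, 8, 3, 9, 4, 7, 6, 2, 0, 1]
After 10 (swap(2, 3)): [5, 8, 9, 3, 4, 7, 6, 2, 0, 1]
After 11 (swap(2, 7)): [5, 8, 2, 3, 4, 7, 6, 9, 0, 1]
After 12 (swap(0, 5)): [7, 8, 2, 3, 4, 5, 6, 9, 0, 1]
After 13 (swap(8, 1)): [7, 0, 2, 3, 4, 5, 6, 9, 8, 1]
After 14 (swap(1, 9)): [7, 1, 2, 3, 4, 5, 6, 9, 8, 0]
After 15 (swap(7, 0)): [9, 1, 2, 3, 4, 5, 6, 7, 8, 0]
After 16 (swap(9, 0)): [0, 1, 2, 3, 4, 5, 6, 7, 8, 9]

Answer: yes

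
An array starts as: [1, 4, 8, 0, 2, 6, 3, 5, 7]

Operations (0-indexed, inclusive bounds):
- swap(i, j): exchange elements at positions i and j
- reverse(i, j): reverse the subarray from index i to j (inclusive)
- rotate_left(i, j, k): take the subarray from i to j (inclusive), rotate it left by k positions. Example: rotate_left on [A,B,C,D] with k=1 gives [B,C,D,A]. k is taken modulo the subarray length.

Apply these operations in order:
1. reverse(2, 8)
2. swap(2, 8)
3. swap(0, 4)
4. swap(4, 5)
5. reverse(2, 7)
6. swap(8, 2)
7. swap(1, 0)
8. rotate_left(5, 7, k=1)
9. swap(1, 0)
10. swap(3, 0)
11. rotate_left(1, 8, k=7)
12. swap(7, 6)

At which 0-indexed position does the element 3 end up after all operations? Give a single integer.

After 1 (reverse(2, 8)): [1, 4, 7, 5, 3, 6, 2, 0, 8]
After 2 (swap(2, 8)): [1, 4, 8, 5, 3, 6, 2, 0, 7]
After 3 (swap(0, 4)): [3, 4, 8, 5, 1, 6, 2, 0, 7]
After 4 (swap(4, 5)): [3, 4, 8, 5, 6, 1, 2, 0, 7]
After 5 (reverse(2, 7)): [3, 4, 0, 2, 1, 6, 5, 8, 7]
After 6 (swap(8, 2)): [3, 4, 7, 2, 1, 6, 5, 8, 0]
After 7 (swap(1, 0)): [4, 3, 7, 2, 1, 6, 5, 8, 0]
After 8 (rotate_left(5, 7, k=1)): [4, 3, 7, 2, 1, 5, 8, 6, 0]
After 9 (swap(1, 0)): [3, 4, 7, 2, 1, 5, 8, 6, 0]
After 10 (swap(3, 0)): [2, 4, 7, 3, 1, 5, 8, 6, 0]
After 11 (rotate_left(1, 8, k=7)): [2, 0, 4, 7, 3, 1, 5, 8, 6]
After 12 (swap(7, 6)): [2, 0, 4, 7, 3, 1, 8, 5, 6]

Answer: 4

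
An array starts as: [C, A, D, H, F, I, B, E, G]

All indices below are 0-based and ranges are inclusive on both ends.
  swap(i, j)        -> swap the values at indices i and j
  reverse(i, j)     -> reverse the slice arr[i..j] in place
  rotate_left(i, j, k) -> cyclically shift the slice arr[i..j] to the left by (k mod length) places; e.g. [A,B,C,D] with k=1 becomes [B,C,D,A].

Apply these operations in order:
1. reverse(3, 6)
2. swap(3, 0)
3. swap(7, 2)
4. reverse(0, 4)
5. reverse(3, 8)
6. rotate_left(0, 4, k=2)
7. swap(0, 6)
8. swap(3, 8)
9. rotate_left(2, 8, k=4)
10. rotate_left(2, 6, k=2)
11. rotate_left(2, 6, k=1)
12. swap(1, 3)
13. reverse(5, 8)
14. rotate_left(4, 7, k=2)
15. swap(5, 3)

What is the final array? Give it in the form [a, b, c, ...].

After 1 (reverse(3, 6)): [C, A, D, B, I, F, H, E, G]
After 2 (swap(3, 0)): [B, A, D, C, I, F, H, E, G]
After 3 (swap(7, 2)): [B, A, E, C, I, F, H, D, G]
After 4 (reverse(0, 4)): [I, C, E, A, B, F, H, D, G]
After 5 (reverse(3, 8)): [I, C, E, G, D, H, F, B, A]
After 6 (rotate_left(0, 4, k=2)): [E, G, D, I, C, H, F, B, A]
After 7 (swap(0, 6)): [F, G, D, I, C, H, E, B, A]
After 8 (swap(3, 8)): [F, G, D, A, C, H, E, B, I]
After 9 (rotate_left(2, 8, k=4)): [F, G, E, B, I, D, A, C, H]
After 10 (rotate_left(2, 6, k=2)): [F, G, I, D, A, E, B, C, H]
After 11 (rotate_left(2, 6, k=1)): [F, G, D, A, E, B, I, C, H]
After 12 (swap(1, 3)): [F, A, D, G, E, B, I, C, H]
After 13 (reverse(5, 8)): [F, A, D, G, E, H, C, I, B]
After 14 (rotate_left(4, 7, k=2)): [F, A, D, G, C, I, E, H, B]
After 15 (swap(5, 3)): [F, A, D, I, C, G, E, H, B]

Answer: [F, A, D, I, C, G, E, H, B]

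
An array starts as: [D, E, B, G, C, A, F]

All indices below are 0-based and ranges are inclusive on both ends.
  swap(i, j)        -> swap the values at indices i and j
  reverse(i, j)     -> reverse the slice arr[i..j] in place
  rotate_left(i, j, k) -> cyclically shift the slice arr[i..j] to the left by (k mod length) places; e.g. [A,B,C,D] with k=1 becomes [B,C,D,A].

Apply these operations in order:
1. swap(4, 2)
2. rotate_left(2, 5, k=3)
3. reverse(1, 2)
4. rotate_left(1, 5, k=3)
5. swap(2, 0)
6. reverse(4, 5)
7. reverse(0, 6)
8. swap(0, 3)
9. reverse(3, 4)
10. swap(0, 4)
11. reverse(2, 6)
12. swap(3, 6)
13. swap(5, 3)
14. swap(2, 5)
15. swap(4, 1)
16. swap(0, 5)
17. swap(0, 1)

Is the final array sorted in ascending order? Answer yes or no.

After 1 (swap(4, 2)): [D, E, C, G, B, A, F]
After 2 (rotate_left(2, 5, k=3)): [D, E, A, C, G, B, F]
After 3 (reverse(1, 2)): [D, A, E, C, G, B, F]
After 4 (rotate_left(1, 5, k=3)): [D, G, B, A, E, C, F]
After 5 (swap(2, 0)): [B, G, D, A, E, C, F]
After 6 (reverse(4, 5)): [B, G, D, A, C, E, F]
After 7 (reverse(0, 6)): [F, E, C, A, D, G, B]
After 8 (swap(0, 3)): [A, E, C, F, D, G, B]
After 9 (reverse(3, 4)): [A, E, C, D, F, G, B]
After 10 (swap(0, 4)): [F, E, C, D, A, G, B]
After 11 (reverse(2, 6)): [F, E, B, G, A, D, C]
After 12 (swap(3, 6)): [F, E, B, C, A, D, G]
After 13 (swap(5, 3)): [F, E, B, D, A, C, G]
After 14 (swap(2, 5)): [F, E, C, D, A, B, G]
After 15 (swap(4, 1)): [F, A, C, D, E, B, G]
After 16 (swap(0, 5)): [B, A, C, D, E, F, G]
After 17 (swap(0, 1)): [A, B, C, D, E, F, G]

Answer: yes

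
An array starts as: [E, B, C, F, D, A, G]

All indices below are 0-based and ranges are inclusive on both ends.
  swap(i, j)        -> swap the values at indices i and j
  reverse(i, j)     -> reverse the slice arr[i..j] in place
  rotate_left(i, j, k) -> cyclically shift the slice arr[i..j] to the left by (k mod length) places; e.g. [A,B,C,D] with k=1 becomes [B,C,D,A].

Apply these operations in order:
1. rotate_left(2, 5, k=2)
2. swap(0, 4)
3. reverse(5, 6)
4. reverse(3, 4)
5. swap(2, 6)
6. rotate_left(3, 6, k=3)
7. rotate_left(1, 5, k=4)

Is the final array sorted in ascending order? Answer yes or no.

After 1 (rotate_left(2, 5, k=2)): [E, B, D, A, C, F, G]
After 2 (swap(0, 4)): [C, B, D, A, E, F, G]
After 3 (reverse(5, 6)): [C, B, D, A, E, G, F]
After 4 (reverse(3, 4)): [C, B, D, E, A, G, F]
After 5 (swap(2, 6)): [C, B, F, E, A, G, D]
After 6 (rotate_left(3, 6, k=3)): [C, B, F, D, E, A, G]
After 7 (rotate_left(1, 5, k=4)): [C, A, B, F, D, E, G]

Answer: no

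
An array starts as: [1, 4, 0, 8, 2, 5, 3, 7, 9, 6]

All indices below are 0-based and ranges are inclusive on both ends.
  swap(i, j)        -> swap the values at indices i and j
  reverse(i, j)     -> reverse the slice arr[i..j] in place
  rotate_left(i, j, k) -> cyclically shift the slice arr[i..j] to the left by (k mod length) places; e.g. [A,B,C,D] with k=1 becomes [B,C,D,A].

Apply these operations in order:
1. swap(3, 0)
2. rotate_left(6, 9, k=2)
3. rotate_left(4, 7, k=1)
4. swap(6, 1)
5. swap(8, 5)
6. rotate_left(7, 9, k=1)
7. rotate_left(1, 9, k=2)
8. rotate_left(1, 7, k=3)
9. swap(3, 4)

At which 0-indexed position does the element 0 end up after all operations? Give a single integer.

After 1 (swap(3, 0)): [8, 4, 0, 1, 2, 5, 3, 7, 9, 6]
After 2 (rotate_left(6, 9, k=2)): [8, 4, 0, 1, 2, 5, 9, 6, 3, 7]
After 3 (rotate_left(4, 7, k=1)): [8, 4, 0, 1, 5, 9, 6, 2, 3, 7]
After 4 (swap(6, 1)): [8, 6, 0, 1, 5, 9, 4, 2, 3, 7]
After 5 (swap(8, 5)): [8, 6, 0, 1, 5, 3, 4, 2, 9, 7]
After 6 (rotate_left(7, 9, k=1)): [8, 6, 0, 1, 5, 3, 4, 9, 7, 2]
After 7 (rotate_left(1, 9, k=2)): [8, 1, 5, 3, 4, 9, 7, 2, 6, 0]
After 8 (rotate_left(1, 7, k=3)): [8, 4, 9, 7, 2, 1, 5, 3, 6, 0]
After 9 (swap(3, 4)): [8, 4, 9, 2, 7, 1, 5, 3, 6, 0]

Answer: 9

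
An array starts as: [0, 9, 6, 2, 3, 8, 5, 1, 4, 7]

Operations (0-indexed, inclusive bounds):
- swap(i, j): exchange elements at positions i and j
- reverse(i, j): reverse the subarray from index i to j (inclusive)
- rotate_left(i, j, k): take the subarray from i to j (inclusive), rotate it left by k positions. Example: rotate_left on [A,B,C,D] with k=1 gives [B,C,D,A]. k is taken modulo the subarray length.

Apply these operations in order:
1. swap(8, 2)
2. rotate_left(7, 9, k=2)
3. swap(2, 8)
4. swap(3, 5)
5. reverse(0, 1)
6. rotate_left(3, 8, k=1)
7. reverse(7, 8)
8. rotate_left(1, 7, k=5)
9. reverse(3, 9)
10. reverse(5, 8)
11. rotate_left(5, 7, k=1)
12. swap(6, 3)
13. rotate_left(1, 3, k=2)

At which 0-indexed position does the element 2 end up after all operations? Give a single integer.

After 1 (swap(8, 2)): [0, 9, 4, 2, 3, 8, 5, 1, 6, 7]
After 2 (rotate_left(7, 9, k=2)): [0, 9, 4, 2, 3, 8, 5, 7, 1, 6]
After 3 (swap(2, 8)): [0, 9, 1, 2, 3, 8, 5, 7, 4, 6]
After 4 (swap(3, 5)): [0, 9, 1, 8, 3, 2, 5, 7, 4, 6]
After 5 (reverse(0, 1)): [9, 0, 1, 8, 3, 2, 5, 7, 4, 6]
After 6 (rotate_left(3, 8, k=1)): [9, 0, 1, 3, 2, 5, 7, 4, 8, 6]
After 7 (reverse(7, 8)): [9, 0, 1, 3, 2, 5, 7, 8, 4, 6]
After 8 (rotate_left(1, 7, k=5)): [9, 7, 8, 0, 1, 3, 2, 5, 4, 6]
After 9 (reverse(3, 9)): [9, 7, 8, 6, 4, 5, 2, 3, 1, 0]
After 10 (reverse(5, 8)): [9, 7, 8, 6, 4, 1, 3, 2, 5, 0]
After 11 (rotate_left(5, 7, k=1)): [9, 7, 8, 6, 4, 3, 2, 1, 5, 0]
After 12 (swap(6, 3)): [9, 7, 8, 2, 4, 3, 6, 1, 5, 0]
After 13 (rotate_left(1, 3, k=2)): [9, 2, 7, 8, 4, 3, 6, 1, 5, 0]

Answer: 1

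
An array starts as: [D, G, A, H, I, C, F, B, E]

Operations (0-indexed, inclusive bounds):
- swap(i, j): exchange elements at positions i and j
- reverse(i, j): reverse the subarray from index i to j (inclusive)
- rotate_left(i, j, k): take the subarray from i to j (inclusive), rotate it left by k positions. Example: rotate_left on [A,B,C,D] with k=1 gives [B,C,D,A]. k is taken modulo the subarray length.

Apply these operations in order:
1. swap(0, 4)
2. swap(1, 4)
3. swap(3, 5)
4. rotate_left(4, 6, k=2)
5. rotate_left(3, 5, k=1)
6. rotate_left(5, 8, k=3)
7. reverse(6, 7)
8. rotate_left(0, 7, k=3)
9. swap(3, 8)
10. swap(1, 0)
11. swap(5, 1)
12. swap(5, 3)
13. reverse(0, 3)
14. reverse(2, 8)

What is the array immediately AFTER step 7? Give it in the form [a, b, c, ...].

Answer: [I, D, A, F, G, E, H, C, B]

Derivation:
After 1 (swap(0, 4)): [I, G, A, H, D, C, F, B, E]
After 2 (swap(1, 4)): [I, D, A, H, G, C, F, B, E]
After 3 (swap(3, 5)): [I, D, A, C, G, H, F, B, E]
After 4 (rotate_left(4, 6, k=2)): [I, D, A, C, F, G, H, B, E]
After 5 (rotate_left(3, 5, k=1)): [I, D, A, F, G, C, H, B, E]
After 6 (rotate_left(5, 8, k=3)): [I, D, A, F, G, E, C, H, B]
After 7 (reverse(6, 7)): [I, D, A, F, G, E, H, C, B]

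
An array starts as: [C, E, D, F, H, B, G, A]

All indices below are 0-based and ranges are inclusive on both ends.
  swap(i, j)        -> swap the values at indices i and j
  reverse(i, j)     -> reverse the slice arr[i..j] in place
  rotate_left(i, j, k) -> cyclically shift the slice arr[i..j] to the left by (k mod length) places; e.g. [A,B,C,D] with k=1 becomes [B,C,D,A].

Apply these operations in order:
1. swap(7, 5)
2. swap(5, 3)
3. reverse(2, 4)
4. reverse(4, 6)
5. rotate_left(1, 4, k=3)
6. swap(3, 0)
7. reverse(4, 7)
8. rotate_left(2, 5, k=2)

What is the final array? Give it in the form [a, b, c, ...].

Answer: [H, G, B, D, E, C, F, A]

Derivation:
After 1 (swap(7, 5)): [C, E, D, F, H, A, G, B]
After 2 (swap(5, 3)): [C, E, D, A, H, F, G, B]
After 3 (reverse(2, 4)): [C, E, H, A, D, F, G, B]
After 4 (reverse(4, 6)): [C, E, H, A, G, F, D, B]
After 5 (rotate_left(1, 4, k=3)): [C, G, E, H, A, F, D, B]
After 6 (swap(3, 0)): [H, G, E, C, A, F, D, B]
After 7 (reverse(4, 7)): [H, G, E, C, B, D, F, A]
After 8 (rotate_left(2, 5, k=2)): [H, G, B, D, E, C, F, A]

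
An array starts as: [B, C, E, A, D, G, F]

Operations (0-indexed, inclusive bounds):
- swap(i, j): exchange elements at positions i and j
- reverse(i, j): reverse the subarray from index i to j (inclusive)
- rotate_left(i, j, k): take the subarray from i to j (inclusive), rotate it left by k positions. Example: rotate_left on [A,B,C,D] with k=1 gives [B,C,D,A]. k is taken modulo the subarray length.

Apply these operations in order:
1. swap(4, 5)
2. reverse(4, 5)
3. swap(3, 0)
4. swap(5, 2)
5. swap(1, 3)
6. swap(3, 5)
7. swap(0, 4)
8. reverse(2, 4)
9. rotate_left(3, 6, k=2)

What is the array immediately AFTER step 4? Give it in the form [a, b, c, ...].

Answer: [A, C, G, B, D, E, F]

Derivation:
After 1 (swap(4, 5)): [B, C, E, A, G, D, F]
After 2 (reverse(4, 5)): [B, C, E, A, D, G, F]
After 3 (swap(3, 0)): [A, C, E, B, D, G, F]
After 4 (swap(5, 2)): [A, C, G, B, D, E, F]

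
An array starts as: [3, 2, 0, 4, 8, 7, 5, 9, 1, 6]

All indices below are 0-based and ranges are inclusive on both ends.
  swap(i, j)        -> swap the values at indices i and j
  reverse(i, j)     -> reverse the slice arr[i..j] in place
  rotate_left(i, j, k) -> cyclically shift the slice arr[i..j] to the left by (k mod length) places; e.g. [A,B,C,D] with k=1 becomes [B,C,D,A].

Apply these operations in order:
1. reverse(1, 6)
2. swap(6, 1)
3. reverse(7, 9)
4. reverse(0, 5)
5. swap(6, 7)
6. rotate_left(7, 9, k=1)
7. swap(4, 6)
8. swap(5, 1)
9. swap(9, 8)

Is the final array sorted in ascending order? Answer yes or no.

Answer: no

Derivation:
After 1 (reverse(1, 6)): [3, 5, 7, 8, 4, 0, 2, 9, 1, 6]
After 2 (swap(6, 1)): [3, 2, 7, 8, 4, 0, 5, 9, 1, 6]
After 3 (reverse(7, 9)): [3, 2, 7, 8, 4, 0, 5, 6, 1, 9]
After 4 (reverse(0, 5)): [0, 4, 8, 7, 2, 3, 5, 6, 1, 9]
After 5 (swap(6, 7)): [0, 4, 8, 7, 2, 3, 6, 5, 1, 9]
After 6 (rotate_left(7, 9, k=1)): [0, 4, 8, 7, 2, 3, 6, 1, 9, 5]
After 7 (swap(4, 6)): [0, 4, 8, 7, 6, 3, 2, 1, 9, 5]
After 8 (swap(5, 1)): [0, 3, 8, 7, 6, 4, 2, 1, 9, 5]
After 9 (swap(9, 8)): [0, 3, 8, 7, 6, 4, 2, 1, 5, 9]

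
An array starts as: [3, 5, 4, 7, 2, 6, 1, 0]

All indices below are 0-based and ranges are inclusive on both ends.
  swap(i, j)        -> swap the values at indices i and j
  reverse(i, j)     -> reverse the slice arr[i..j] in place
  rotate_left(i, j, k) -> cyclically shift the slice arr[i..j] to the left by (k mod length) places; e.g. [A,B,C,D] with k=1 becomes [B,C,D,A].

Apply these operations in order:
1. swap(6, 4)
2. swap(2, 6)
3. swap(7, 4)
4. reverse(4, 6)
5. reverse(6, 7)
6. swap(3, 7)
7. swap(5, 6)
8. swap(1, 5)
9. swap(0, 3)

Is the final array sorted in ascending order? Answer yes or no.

Answer: yes

Derivation:
After 1 (swap(6, 4)): [3, 5, 4, 7, 1, 6, 2, 0]
After 2 (swap(2, 6)): [3, 5, 2, 7, 1, 6, 4, 0]
After 3 (swap(7, 4)): [3, 5, 2, 7, 0, 6, 4, 1]
After 4 (reverse(4, 6)): [3, 5, 2, 7, 4, 6, 0, 1]
After 5 (reverse(6, 7)): [3, 5, 2, 7, 4, 6, 1, 0]
After 6 (swap(3, 7)): [3, 5, 2, 0, 4, 6, 1, 7]
After 7 (swap(5, 6)): [3, 5, 2, 0, 4, 1, 6, 7]
After 8 (swap(1, 5)): [3, 1, 2, 0, 4, 5, 6, 7]
After 9 (swap(0, 3)): [0, 1, 2, 3, 4, 5, 6, 7]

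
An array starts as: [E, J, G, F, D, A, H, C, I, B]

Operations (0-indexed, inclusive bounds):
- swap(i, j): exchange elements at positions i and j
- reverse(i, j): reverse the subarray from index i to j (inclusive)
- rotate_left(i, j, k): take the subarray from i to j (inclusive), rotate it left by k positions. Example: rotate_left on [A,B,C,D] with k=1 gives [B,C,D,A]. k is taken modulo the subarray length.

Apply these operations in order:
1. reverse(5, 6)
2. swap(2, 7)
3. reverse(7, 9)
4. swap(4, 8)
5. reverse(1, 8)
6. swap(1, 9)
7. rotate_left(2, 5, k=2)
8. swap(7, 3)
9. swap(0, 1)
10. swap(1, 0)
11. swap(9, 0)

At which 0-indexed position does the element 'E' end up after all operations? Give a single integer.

Answer: 9

Derivation:
After 1 (reverse(5, 6)): [E, J, G, F, D, H, A, C, I, B]
After 2 (swap(2, 7)): [E, J, C, F, D, H, A, G, I, B]
After 3 (reverse(7, 9)): [E, J, C, F, D, H, A, B, I, G]
After 4 (swap(4, 8)): [E, J, C, F, I, H, A, B, D, G]
After 5 (reverse(1, 8)): [E, D, B, A, H, I, F, C, J, G]
After 6 (swap(1, 9)): [E, G, B, A, H, I, F, C, J, D]
After 7 (rotate_left(2, 5, k=2)): [E, G, H, I, B, A, F, C, J, D]
After 8 (swap(7, 3)): [E, G, H, C, B, A, F, I, J, D]
After 9 (swap(0, 1)): [G, E, H, C, B, A, F, I, J, D]
After 10 (swap(1, 0)): [E, G, H, C, B, A, F, I, J, D]
After 11 (swap(9, 0)): [D, G, H, C, B, A, F, I, J, E]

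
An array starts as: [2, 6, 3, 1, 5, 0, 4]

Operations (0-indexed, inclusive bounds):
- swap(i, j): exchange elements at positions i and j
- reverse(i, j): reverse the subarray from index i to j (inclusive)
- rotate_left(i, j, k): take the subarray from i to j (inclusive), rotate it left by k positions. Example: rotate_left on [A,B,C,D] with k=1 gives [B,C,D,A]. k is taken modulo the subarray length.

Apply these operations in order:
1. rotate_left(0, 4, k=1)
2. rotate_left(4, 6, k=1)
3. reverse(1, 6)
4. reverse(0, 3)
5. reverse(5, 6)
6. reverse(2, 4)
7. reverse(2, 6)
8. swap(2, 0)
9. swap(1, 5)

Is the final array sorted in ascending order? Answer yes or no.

After 1 (rotate_left(0, 4, k=1)): [6, 3, 1, 5, 2, 0, 4]
After 2 (rotate_left(4, 6, k=1)): [6, 3, 1, 5, 0, 4, 2]
After 3 (reverse(1, 6)): [6, 2, 4, 0, 5, 1, 3]
After 4 (reverse(0, 3)): [0, 4, 2, 6, 5, 1, 3]
After 5 (reverse(5, 6)): [0, 4, 2, 6, 5, 3, 1]
After 6 (reverse(2, 4)): [0, 4, 5, 6, 2, 3, 1]
After 7 (reverse(2, 6)): [0, 4, 1, 3, 2, 6, 5]
After 8 (swap(2, 0)): [1, 4, 0, 3, 2, 6, 5]
After 9 (swap(1, 5)): [1, 6, 0, 3, 2, 4, 5]

Answer: no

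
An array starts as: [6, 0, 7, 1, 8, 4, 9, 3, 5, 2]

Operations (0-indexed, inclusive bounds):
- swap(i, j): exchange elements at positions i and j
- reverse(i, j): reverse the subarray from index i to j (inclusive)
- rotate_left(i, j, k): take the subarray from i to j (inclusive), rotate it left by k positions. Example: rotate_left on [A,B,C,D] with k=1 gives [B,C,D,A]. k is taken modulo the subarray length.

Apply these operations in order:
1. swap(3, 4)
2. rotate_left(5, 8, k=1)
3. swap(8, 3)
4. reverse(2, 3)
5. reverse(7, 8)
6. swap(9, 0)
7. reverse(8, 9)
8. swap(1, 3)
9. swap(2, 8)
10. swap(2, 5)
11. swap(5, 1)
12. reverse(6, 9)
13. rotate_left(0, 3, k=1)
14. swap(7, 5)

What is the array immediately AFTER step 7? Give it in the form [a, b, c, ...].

Answer: [2, 0, 4, 7, 1, 9, 3, 8, 6, 5]

Derivation:
After 1 (swap(3, 4)): [6, 0, 7, 8, 1, 4, 9, 3, 5, 2]
After 2 (rotate_left(5, 8, k=1)): [6, 0, 7, 8, 1, 9, 3, 5, 4, 2]
After 3 (swap(8, 3)): [6, 0, 7, 4, 1, 9, 3, 5, 8, 2]
After 4 (reverse(2, 3)): [6, 0, 4, 7, 1, 9, 3, 5, 8, 2]
After 5 (reverse(7, 8)): [6, 0, 4, 7, 1, 9, 3, 8, 5, 2]
After 6 (swap(9, 0)): [2, 0, 4, 7, 1, 9, 3, 8, 5, 6]
After 7 (reverse(8, 9)): [2, 0, 4, 7, 1, 9, 3, 8, 6, 5]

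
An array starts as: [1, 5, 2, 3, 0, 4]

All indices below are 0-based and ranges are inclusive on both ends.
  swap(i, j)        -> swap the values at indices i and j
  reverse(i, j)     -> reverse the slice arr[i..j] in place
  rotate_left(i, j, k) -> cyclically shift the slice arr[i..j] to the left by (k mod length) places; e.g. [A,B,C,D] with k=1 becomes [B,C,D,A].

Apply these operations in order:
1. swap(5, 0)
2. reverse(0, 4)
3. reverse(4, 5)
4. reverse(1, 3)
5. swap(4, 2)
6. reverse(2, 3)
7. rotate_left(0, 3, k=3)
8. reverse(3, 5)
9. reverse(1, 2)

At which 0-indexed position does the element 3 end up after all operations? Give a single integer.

After 1 (swap(5, 0)): [4, 5, 2, 3, 0, 1]
After 2 (reverse(0, 4)): [0, 3, 2, 5, 4, 1]
After 3 (reverse(4, 5)): [0, 3, 2, 5, 1, 4]
After 4 (reverse(1, 3)): [0, 5, 2, 3, 1, 4]
After 5 (swap(4, 2)): [0, 5, 1, 3, 2, 4]
After 6 (reverse(2, 3)): [0, 5, 3, 1, 2, 4]
After 7 (rotate_left(0, 3, k=3)): [1, 0, 5, 3, 2, 4]
After 8 (reverse(3, 5)): [1, 0, 5, 4, 2, 3]
After 9 (reverse(1, 2)): [1, 5, 0, 4, 2, 3]

Answer: 5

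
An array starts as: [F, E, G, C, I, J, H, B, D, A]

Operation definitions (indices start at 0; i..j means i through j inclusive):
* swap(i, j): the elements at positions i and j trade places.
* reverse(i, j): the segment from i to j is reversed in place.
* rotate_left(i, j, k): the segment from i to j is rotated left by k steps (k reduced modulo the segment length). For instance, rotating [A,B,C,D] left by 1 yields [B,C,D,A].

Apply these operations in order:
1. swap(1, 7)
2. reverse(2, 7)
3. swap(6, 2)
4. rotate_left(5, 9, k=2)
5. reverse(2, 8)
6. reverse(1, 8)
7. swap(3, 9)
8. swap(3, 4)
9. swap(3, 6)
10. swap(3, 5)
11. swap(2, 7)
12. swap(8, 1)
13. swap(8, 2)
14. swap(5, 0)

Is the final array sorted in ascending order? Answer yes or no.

Answer: yes

Derivation:
After 1 (swap(1, 7)): [F, B, G, C, I, J, H, E, D, A]
After 2 (reverse(2, 7)): [F, B, E, H, J, I, C, G, D, A]
After 3 (swap(6, 2)): [F, B, C, H, J, I, E, G, D, A]
After 4 (rotate_left(5, 9, k=2)): [F, B, C, H, J, G, D, A, I, E]
After 5 (reverse(2, 8)): [F, B, I, A, D, G, J, H, C, E]
After 6 (reverse(1, 8)): [F, C, H, J, G, D, A, I, B, E]
After 7 (swap(3, 9)): [F, C, H, E, G, D, A, I, B, J]
After 8 (swap(3, 4)): [F, C, H, G, E, D, A, I, B, J]
After 9 (swap(3, 6)): [F, C, H, A, E, D, G, I, B, J]
After 10 (swap(3, 5)): [F, C, H, D, E, A, G, I, B, J]
After 11 (swap(2, 7)): [F, C, I, D, E, A, G, H, B, J]
After 12 (swap(8, 1)): [F, B, I, D, E, A, G, H, C, J]
After 13 (swap(8, 2)): [F, B, C, D, E, A, G, H, I, J]
After 14 (swap(5, 0)): [A, B, C, D, E, F, G, H, I, J]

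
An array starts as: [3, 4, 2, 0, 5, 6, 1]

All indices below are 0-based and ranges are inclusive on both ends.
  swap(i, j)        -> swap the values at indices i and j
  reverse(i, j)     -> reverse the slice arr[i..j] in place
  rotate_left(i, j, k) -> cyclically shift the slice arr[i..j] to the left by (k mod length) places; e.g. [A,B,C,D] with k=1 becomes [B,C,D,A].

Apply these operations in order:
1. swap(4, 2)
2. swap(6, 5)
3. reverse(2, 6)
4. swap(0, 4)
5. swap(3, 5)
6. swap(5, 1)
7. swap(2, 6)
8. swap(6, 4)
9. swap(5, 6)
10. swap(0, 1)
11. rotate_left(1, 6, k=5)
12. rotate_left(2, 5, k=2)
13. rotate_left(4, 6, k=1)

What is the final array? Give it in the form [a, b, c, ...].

After 1 (swap(4, 2)): [3, 4, 5, 0, 2, 6, 1]
After 2 (swap(6, 5)): [3, 4, 5, 0, 2, 1, 6]
After 3 (reverse(2, 6)): [3, 4, 6, 1, 2, 0, 5]
After 4 (swap(0, 4)): [2, 4, 6, 1, 3, 0, 5]
After 5 (swap(3, 5)): [2, 4, 6, 0, 3, 1, 5]
After 6 (swap(5, 1)): [2, 1, 6, 0, 3, 4, 5]
After 7 (swap(2, 6)): [2, 1, 5, 0, 3, 4, 6]
After 8 (swap(6, 4)): [2, 1, 5, 0, 6, 4, 3]
After 9 (swap(5, 6)): [2, 1, 5, 0, 6, 3, 4]
After 10 (swap(0, 1)): [1, 2, 5, 0, 6, 3, 4]
After 11 (rotate_left(1, 6, k=5)): [1, 4, 2, 5, 0, 6, 3]
After 12 (rotate_left(2, 5, k=2)): [1, 4, 0, 6, 2, 5, 3]
After 13 (rotate_left(4, 6, k=1)): [1, 4, 0, 6, 5, 3, 2]

Answer: [1, 4, 0, 6, 5, 3, 2]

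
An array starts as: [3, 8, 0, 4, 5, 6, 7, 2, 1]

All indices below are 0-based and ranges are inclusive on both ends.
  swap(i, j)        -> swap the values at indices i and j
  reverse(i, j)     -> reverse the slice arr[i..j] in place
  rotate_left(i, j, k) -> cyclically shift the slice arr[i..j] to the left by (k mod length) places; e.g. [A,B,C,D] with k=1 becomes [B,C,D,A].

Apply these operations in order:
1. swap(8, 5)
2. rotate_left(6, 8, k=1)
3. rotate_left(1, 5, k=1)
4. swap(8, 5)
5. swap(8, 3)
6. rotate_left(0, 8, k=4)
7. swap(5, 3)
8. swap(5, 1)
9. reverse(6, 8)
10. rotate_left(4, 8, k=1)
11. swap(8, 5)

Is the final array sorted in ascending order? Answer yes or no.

Answer: no

Derivation:
After 1 (swap(8, 5)): [3, 8, 0, 4, 5, 1, 7, 2, 6]
After 2 (rotate_left(6, 8, k=1)): [3, 8, 0, 4, 5, 1, 2, 6, 7]
After 3 (rotate_left(1, 5, k=1)): [3, 0, 4, 5, 1, 8, 2, 6, 7]
After 4 (swap(8, 5)): [3, 0, 4, 5, 1, 7, 2, 6, 8]
After 5 (swap(8, 3)): [3, 0, 4, 8, 1, 7, 2, 6, 5]
After 6 (rotate_left(0, 8, k=4)): [1, 7, 2, 6, 5, 3, 0, 4, 8]
After 7 (swap(5, 3)): [1, 7, 2, 3, 5, 6, 0, 4, 8]
After 8 (swap(5, 1)): [1, 6, 2, 3, 5, 7, 0, 4, 8]
After 9 (reverse(6, 8)): [1, 6, 2, 3, 5, 7, 8, 4, 0]
After 10 (rotate_left(4, 8, k=1)): [1, 6, 2, 3, 7, 8, 4, 0, 5]
After 11 (swap(8, 5)): [1, 6, 2, 3, 7, 5, 4, 0, 8]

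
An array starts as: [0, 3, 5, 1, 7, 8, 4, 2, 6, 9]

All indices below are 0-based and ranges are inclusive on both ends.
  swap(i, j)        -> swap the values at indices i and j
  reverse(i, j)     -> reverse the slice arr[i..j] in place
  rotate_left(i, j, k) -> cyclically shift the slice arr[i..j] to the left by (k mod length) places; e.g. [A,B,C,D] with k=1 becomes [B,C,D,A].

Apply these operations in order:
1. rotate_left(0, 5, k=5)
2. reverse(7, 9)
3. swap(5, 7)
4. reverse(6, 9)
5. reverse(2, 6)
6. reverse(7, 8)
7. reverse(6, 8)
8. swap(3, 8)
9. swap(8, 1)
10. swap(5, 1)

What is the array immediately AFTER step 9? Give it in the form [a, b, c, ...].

After 1 (rotate_left(0, 5, k=5)): [8, 0, 3, 5, 1, 7, 4, 2, 6, 9]
After 2 (reverse(7, 9)): [8, 0, 3, 5, 1, 7, 4, 9, 6, 2]
After 3 (swap(5, 7)): [8, 0, 3, 5, 1, 9, 4, 7, 6, 2]
After 4 (reverse(6, 9)): [8, 0, 3, 5, 1, 9, 2, 6, 7, 4]
After 5 (reverse(2, 6)): [8, 0, 2, 9, 1, 5, 3, 6, 7, 4]
After 6 (reverse(7, 8)): [8, 0, 2, 9, 1, 5, 3, 7, 6, 4]
After 7 (reverse(6, 8)): [8, 0, 2, 9, 1, 5, 6, 7, 3, 4]
After 8 (swap(3, 8)): [8, 0, 2, 3, 1, 5, 6, 7, 9, 4]
After 9 (swap(8, 1)): [8, 9, 2, 3, 1, 5, 6, 7, 0, 4]

Answer: [8, 9, 2, 3, 1, 5, 6, 7, 0, 4]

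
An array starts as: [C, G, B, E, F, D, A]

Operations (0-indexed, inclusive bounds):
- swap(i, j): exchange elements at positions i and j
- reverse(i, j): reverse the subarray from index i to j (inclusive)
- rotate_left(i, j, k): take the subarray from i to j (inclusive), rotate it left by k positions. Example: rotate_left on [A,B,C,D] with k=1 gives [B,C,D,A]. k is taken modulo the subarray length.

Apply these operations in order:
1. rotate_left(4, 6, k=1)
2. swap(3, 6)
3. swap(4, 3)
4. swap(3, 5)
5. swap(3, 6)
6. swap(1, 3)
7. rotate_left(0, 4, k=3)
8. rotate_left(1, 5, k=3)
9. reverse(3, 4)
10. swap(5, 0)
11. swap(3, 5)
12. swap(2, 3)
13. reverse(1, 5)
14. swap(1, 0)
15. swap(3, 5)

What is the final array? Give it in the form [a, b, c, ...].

Answer: [C, E, F, B, G, D, A]

Derivation:
After 1 (rotate_left(4, 6, k=1)): [C, G, B, E, D, A, F]
After 2 (swap(3, 6)): [C, G, B, F, D, A, E]
After 3 (swap(4, 3)): [C, G, B, D, F, A, E]
After 4 (swap(3, 5)): [C, G, B, A, F, D, E]
After 5 (swap(3, 6)): [C, G, B, E, F, D, A]
After 6 (swap(1, 3)): [C, E, B, G, F, D, A]
After 7 (rotate_left(0, 4, k=3)): [G, F, C, E, B, D, A]
After 8 (rotate_left(1, 5, k=3)): [G, B, D, F, C, E, A]
After 9 (reverse(3, 4)): [G, B, D, C, F, E, A]
After 10 (swap(5, 0)): [E, B, D, C, F, G, A]
After 11 (swap(3, 5)): [E, B, D, G, F, C, A]
After 12 (swap(2, 3)): [E, B, G, D, F, C, A]
After 13 (reverse(1, 5)): [E, C, F, D, G, B, A]
After 14 (swap(1, 0)): [C, E, F, D, G, B, A]
After 15 (swap(3, 5)): [C, E, F, B, G, D, A]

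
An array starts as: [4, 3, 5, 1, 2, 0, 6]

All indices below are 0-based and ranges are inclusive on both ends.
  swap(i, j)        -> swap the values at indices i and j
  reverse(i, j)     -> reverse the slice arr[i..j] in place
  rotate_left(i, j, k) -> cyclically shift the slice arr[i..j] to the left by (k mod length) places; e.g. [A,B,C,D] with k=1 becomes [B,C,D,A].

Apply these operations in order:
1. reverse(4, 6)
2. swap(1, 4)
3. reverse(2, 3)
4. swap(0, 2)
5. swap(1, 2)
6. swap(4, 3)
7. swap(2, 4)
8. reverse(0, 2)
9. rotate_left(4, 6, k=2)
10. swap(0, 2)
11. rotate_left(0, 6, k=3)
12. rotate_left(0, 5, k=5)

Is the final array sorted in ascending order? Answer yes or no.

After 1 (reverse(4, 6)): [4, 3, 5, 1, 6, 0, 2]
After 2 (swap(1, 4)): [4, 6, 5, 1, 3, 0, 2]
After 3 (reverse(2, 3)): [4, 6, 1, 5, 3, 0, 2]
After 4 (swap(0, 2)): [1, 6, 4, 5, 3, 0, 2]
After 5 (swap(1, 2)): [1, 4, 6, 5, 3, 0, 2]
After 6 (swap(4, 3)): [1, 4, 6, 3, 5, 0, 2]
After 7 (swap(2, 4)): [1, 4, 5, 3, 6, 0, 2]
After 8 (reverse(0, 2)): [5, 4, 1, 3, 6, 0, 2]
After 9 (rotate_left(4, 6, k=2)): [5, 4, 1, 3, 2, 6, 0]
After 10 (swap(0, 2)): [1, 4, 5, 3, 2, 6, 0]
After 11 (rotate_left(0, 6, k=3)): [3, 2, 6, 0, 1, 4, 5]
After 12 (rotate_left(0, 5, k=5)): [4, 3, 2, 6, 0, 1, 5]

Answer: no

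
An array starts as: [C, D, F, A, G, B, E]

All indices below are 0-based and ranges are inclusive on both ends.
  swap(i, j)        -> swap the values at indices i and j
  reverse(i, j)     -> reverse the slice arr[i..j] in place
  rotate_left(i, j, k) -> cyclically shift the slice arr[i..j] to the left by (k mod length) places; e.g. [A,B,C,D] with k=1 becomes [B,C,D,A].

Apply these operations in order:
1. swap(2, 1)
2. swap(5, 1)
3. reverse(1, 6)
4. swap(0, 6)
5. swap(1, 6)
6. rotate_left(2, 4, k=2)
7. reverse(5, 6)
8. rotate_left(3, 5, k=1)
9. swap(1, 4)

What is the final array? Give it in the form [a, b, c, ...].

After 1 (swap(2, 1)): [C, F, D, A, G, B, E]
After 2 (swap(5, 1)): [C, B, D, A, G, F, E]
After 3 (reverse(1, 6)): [C, E, F, G, A, D, B]
After 4 (swap(0, 6)): [B, E, F, G, A, D, C]
After 5 (swap(1, 6)): [B, C, F, G, A, D, E]
After 6 (rotate_left(2, 4, k=2)): [B, C, A, F, G, D, E]
After 7 (reverse(5, 6)): [B, C, A, F, G, E, D]
After 8 (rotate_left(3, 5, k=1)): [B, C, A, G, E, F, D]
After 9 (swap(1, 4)): [B, E, A, G, C, F, D]

Answer: [B, E, A, G, C, F, D]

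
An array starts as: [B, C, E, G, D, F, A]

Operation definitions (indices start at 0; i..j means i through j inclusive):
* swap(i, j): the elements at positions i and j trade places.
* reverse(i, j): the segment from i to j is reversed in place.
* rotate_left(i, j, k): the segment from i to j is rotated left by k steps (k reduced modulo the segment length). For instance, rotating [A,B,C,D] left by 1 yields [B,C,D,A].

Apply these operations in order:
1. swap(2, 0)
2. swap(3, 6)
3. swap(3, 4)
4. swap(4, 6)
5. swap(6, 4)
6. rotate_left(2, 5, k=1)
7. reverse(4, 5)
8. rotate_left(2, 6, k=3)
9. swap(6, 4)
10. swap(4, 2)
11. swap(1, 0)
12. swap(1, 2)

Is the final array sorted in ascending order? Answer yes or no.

Answer: no

Derivation:
After 1 (swap(2, 0)): [E, C, B, G, D, F, A]
After 2 (swap(3, 6)): [E, C, B, A, D, F, G]
After 3 (swap(3, 4)): [E, C, B, D, A, F, G]
After 4 (swap(4, 6)): [E, C, B, D, G, F, A]
After 5 (swap(6, 4)): [E, C, B, D, A, F, G]
After 6 (rotate_left(2, 5, k=1)): [E, C, D, A, F, B, G]
After 7 (reverse(4, 5)): [E, C, D, A, B, F, G]
After 8 (rotate_left(2, 6, k=3)): [E, C, F, G, D, A, B]
After 9 (swap(6, 4)): [E, C, F, G, B, A, D]
After 10 (swap(4, 2)): [E, C, B, G, F, A, D]
After 11 (swap(1, 0)): [C, E, B, G, F, A, D]
After 12 (swap(1, 2)): [C, B, E, G, F, A, D]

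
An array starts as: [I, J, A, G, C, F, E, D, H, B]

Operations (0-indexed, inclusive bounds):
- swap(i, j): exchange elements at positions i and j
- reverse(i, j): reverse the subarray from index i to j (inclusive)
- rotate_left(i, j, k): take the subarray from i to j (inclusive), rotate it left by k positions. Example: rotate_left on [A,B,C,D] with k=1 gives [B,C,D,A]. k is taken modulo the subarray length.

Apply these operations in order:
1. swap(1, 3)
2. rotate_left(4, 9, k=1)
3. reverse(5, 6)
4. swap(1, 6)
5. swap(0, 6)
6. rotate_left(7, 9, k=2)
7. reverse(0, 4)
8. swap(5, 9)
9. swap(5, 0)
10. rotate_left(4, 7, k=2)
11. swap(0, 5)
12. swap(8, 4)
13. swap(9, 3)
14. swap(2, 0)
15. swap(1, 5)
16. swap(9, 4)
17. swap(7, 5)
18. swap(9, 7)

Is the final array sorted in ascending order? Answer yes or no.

Answer: yes

Derivation:
After 1 (swap(1, 3)): [I, G, A, J, C, F, E, D, H, B]
After 2 (rotate_left(4, 9, k=1)): [I, G, A, J, F, E, D, H, B, C]
After 3 (reverse(5, 6)): [I, G, A, J, F, D, E, H, B, C]
After 4 (swap(1, 6)): [I, E, A, J, F, D, G, H, B, C]
After 5 (swap(0, 6)): [G, E, A, J, F, D, I, H, B, C]
After 6 (rotate_left(7, 9, k=2)): [G, E, A, J, F, D, I, C, H, B]
After 7 (reverse(0, 4)): [F, J, A, E, G, D, I, C, H, B]
After 8 (swap(5, 9)): [F, J, A, E, G, B, I, C, H, D]
After 9 (swap(5, 0)): [B, J, A, E, G, F, I, C, H, D]
After 10 (rotate_left(4, 7, k=2)): [B, J, A, E, I, C, G, F, H, D]
After 11 (swap(0, 5)): [C, J, A, E, I, B, G, F, H, D]
After 12 (swap(8, 4)): [C, J, A, E, H, B, G, F, I, D]
After 13 (swap(9, 3)): [C, J, A, D, H, B, G, F, I, E]
After 14 (swap(2, 0)): [A, J, C, D, H, B, G, F, I, E]
After 15 (swap(1, 5)): [A, B, C, D, H, J, G, F, I, E]
After 16 (swap(9, 4)): [A, B, C, D, E, J, G, F, I, H]
After 17 (swap(7, 5)): [A, B, C, D, E, F, G, J, I, H]
After 18 (swap(9, 7)): [A, B, C, D, E, F, G, H, I, J]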